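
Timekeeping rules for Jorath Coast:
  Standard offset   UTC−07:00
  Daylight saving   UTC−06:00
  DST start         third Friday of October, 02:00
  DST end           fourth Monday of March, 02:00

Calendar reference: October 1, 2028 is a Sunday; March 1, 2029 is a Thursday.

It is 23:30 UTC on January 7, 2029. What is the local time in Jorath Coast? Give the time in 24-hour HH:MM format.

17:30

1 October 2028 is a Sunday, so the first Friday is October 6 and the third is October 20.
1 March 2029 is a Thursday, so the first Monday is March 5 and the fourth is March 26.
At the standard offset (UTC−07:00), 23:30 UTC − 7h = 16:30 Jorath Coast standard time.
The standard-time date in Jorath Coast, January 7, 2029, falls between 20 October 2028 and 26 March 2029, so daylight saving is in effect and Jorath Coast is at UTC−06:00.
23:30 UTC − 6h = 17:30 local.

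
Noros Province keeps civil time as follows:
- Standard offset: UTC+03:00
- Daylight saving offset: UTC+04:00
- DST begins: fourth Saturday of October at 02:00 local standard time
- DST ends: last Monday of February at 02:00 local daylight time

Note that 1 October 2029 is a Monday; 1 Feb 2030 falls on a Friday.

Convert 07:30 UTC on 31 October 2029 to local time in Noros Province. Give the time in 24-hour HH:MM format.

1 October 2029 is a Monday, so the first Saturday is October 6 and the fourth is October 27.
1 February 2030 is a Friday, so Mondays fall on 4, 11, 18, 25; the last is February 25.
At the standard offset (UTC+03:00), 07:30 UTC + 3h = 10:30 Noros Province standard time.
The standard-time date in Noros Province, 31 October 2029, lies within the daylight-saving period (27 October 2029 – 25 February 2030), so Noros Province is on daylight time, UTC+04:00.
07:30 UTC + 4h = 11:30 local.

11:30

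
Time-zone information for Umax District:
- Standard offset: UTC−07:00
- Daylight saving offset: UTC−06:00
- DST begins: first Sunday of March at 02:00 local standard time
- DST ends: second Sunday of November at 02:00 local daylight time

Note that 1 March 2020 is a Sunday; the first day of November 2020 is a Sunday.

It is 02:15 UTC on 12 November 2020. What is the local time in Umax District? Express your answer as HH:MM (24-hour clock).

19:15

1 March 2020 is a Sunday, so the first Sunday is March 1.
1 November 2020 is a Sunday, so the first Sunday is November 1 and the second is November 8.
At the standard offset (UTC−07:00), 02:15 UTC − 7h = 19:15 Umax District standard time (rolling into the previous day, 11 November 2020).
The standard-time date in Umax District, 11 November 2020, does not fall between 1 March and 8 November, so daylight saving is not in effect and Umax District is at UTC−07:00.
02:15 UTC − 7h = 19:15 local (rolling into the previous day, 11 November 2020).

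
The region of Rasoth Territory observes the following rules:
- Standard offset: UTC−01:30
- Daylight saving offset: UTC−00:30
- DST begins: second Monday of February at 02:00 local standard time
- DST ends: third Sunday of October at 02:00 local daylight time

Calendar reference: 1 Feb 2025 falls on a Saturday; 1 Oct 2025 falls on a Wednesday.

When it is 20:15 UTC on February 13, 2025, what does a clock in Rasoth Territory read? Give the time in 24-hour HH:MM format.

19:45

1 February 2025 is a Saturday, so the first Monday is February 3 and the second is February 10.
1 October 2025 is a Wednesday, so the first Sunday is October 5 and the third is October 19.
At the standard offset (UTC−01:30), 20:15 UTC − 1h30m = 18:45 Rasoth Territory standard time.
Daylight saving runs 10 February – 19 October; the standard-time date in Rasoth Territory, February 13, 2025, is inside that window, so Rasoth Territory is at UTC−00:30.
20:15 UTC − 0h30m = 19:45 local.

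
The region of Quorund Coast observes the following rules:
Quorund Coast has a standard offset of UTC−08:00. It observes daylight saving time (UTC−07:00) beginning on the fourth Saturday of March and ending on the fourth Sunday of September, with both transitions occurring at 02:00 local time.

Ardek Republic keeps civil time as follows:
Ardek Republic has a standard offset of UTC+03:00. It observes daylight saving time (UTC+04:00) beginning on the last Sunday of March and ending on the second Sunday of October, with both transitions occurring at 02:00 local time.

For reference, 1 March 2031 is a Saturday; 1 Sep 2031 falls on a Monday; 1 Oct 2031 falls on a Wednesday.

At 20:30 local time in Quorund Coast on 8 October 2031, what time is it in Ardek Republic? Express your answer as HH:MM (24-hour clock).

08:30

1 March 2031 is a Saturday, so the first Saturday is March 1 and the fourth is March 22.
1 September 2031 is a Monday, so the first Sunday is September 7 and the fourth is September 28.
8 October 2031 is outside the daylight-saving period (22 March – 28 September), so Quorund Coast is on standard time, UTC−08:00.
20:30 Quorund Coast + 8h = 04:30 UTC (rolling into the next day, 9 October 2031).
1 March 2031 is a Saturday, so Sundays fall on 2, 9, 16, 23, 30; the last is March 30.
1 October 2031 is a Wednesday, so the first Sunday is October 5 and the second is October 12.
At the standard offset (UTC+03:00), 04:30 UTC + 3h = 07:30 Ardek Republic standard time.
Daylight saving runs 30 March – 12 October; the standard-time date in Ardek Republic, 9 October 2031, is inside that window, so Ardek Republic is at UTC+04:00.
04:30 UTC + 4h = 08:30 Ardek Republic.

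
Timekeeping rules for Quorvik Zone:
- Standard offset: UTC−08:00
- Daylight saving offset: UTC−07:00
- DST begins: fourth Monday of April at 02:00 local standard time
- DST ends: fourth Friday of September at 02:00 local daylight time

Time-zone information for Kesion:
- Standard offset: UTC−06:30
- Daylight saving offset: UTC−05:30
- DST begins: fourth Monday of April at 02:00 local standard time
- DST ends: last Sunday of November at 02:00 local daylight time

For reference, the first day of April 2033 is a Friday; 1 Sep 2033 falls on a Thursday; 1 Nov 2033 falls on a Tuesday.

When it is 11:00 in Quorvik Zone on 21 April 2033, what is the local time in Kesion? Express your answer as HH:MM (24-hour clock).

1 April 2033 is a Friday, so the first Monday is April 4 and the fourth is April 25.
1 September 2033 is a Thursday, so the first Friday is September 2 and the fourth is September 23.
21 April 2033 does not fall between 25 April and 23 September, so daylight saving is not in effect and Quorvik Zone is at UTC−08:00.
11:00 Quorvik Zone + 8h = 19:00 UTC.
1 April 2033 is a Friday, so the first Monday is April 4 and the fourth is April 25.
1 November 2033 is a Tuesday, so Sundays fall on 6, 13, 20, 27; the last is November 27.
At the standard offset (UTC−06:30), 19:00 UTC − 6h30m = 12:30 Kesion standard time.
Daylight saving runs 25 April – 27 November; the standard-time date in Kesion, 21 April 2033, is outside that window, so Kesion is on standard time at UTC−06:30.
19:00 UTC − 6h30m = 12:30 Kesion.

12:30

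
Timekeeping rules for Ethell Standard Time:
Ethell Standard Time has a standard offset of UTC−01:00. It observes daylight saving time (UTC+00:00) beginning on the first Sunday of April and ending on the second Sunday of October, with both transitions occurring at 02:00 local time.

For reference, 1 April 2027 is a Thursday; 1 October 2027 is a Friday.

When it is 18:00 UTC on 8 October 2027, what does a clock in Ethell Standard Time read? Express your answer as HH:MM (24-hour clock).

18:00

1 April 2027 is a Thursday, so the first Sunday is April 4.
1 October 2027 is a Friday, so the first Sunday is October 3 and the second is October 10.
At the standard offset (UTC−01:00), 18:00 UTC − 1h = 17:00 Ethell Standard Time standard time.
The standard-time date in Ethell Standard Time, 8 October 2027, lies within the daylight-saving period (4 April – 10 October), so Ethell Standard Time is on daylight time, UTC+00:00.
18:00 UTC + 0h = 18:00 local.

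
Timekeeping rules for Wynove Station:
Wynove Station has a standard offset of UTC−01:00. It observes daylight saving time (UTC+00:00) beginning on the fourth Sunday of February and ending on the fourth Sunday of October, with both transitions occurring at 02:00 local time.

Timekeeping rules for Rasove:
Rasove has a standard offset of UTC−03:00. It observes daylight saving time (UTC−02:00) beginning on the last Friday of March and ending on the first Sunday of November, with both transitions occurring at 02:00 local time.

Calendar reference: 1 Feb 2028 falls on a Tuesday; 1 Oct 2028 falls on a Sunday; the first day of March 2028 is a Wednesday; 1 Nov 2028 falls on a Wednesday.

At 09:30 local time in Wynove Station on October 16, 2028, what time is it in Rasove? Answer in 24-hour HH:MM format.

07:30

1 February 2028 is a Tuesday, so the first Sunday is February 6 and the fourth is February 27.
1 October 2028 is a Sunday, so the first Sunday is October 1 and the fourth is October 22.
October 16, 2028 falls between 27 February and 22 October, so daylight saving is in effect and Wynove Station is at UTC+00:00.
09:30 Wynove Station − 0h = 09:30 UTC.
1 March 2028 is a Wednesday, so Fridays fall on 3, 10, 17, 24, 31; the last is March 31.
1 November 2028 is a Wednesday, so the first Sunday is November 5.
At the standard offset (UTC−03:00), 09:30 UTC − 3h = 06:30 Rasove standard time.
The standard-time date in Rasove, October 16, 2028, lies within the daylight-saving period (31 March – 5 November), so Rasove is on daylight time, UTC−02:00.
09:30 UTC − 2h = 07:30 Rasove.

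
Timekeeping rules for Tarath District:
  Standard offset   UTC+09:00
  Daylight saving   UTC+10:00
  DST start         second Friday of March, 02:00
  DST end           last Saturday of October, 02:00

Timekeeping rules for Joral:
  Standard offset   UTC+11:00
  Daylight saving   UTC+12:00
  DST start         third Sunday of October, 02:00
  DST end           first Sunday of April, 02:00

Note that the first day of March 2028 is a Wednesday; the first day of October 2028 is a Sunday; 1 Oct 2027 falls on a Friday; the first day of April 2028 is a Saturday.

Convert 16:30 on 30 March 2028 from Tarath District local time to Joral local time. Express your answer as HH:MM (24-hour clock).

18:30

1 March 2028 is a Wednesday, so the first Friday is March 3 and the second is March 10.
1 October 2028 is a Sunday, so Saturdays fall on 7, 14, 21, 28; the last is October 28.
Daylight saving runs 10 March – 28 October; 30 March 2028 is inside that window, so Tarath District is at UTC+10:00.
16:30 Tarath District − 10h = 06:30 UTC.
1 October 2027 is a Friday, so the first Sunday is October 3 and the third is October 17.
1 April 2028 is a Saturday, so the first Sunday is April 2.
At the standard offset (UTC+11:00), 06:30 UTC + 11h = 17:30 Joral standard time.
The standard-time date in Joral, 30 March 2028, lies within the daylight-saving period (17 October 2027 – 2 April 2028), so Joral is on daylight time, UTC+12:00.
06:30 UTC + 12h = 18:30 Joral.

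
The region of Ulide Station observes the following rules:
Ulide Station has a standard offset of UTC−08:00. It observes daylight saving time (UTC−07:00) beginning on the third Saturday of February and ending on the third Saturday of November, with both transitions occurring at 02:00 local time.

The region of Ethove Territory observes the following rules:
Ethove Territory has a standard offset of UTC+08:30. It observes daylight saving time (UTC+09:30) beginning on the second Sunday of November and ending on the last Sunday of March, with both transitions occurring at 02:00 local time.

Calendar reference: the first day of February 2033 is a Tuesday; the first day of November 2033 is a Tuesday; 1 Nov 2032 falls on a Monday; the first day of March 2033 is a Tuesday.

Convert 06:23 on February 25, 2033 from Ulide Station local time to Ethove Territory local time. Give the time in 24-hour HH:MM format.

1 February 2033 is a Tuesday, so the first Saturday is February 5 and the third is February 19.
1 November 2033 is a Tuesday, so the first Saturday is November 5 and the third is November 19.
February 25, 2033 lies within the daylight-saving period (19 February – 19 November), so Ulide Station is on daylight time, UTC−07:00.
06:23 Ulide Station + 7h = 13:23 UTC.
1 November 2032 is a Monday, so the first Sunday is November 7 and the second is November 14.
1 March 2033 is a Tuesday, so Sundays fall on 6, 13, 20, 27; the last is March 27.
At the standard offset (UTC+08:30), 13:23 UTC + 8h30m = 21:53 Ethove Territory standard time.
The standard-time date in Ethove Territory, February 25, 2033, falls between 14 November 2032 and 27 March 2033, so daylight saving is in effect and Ethove Territory is at UTC+09:30.
13:23 UTC + 9h30m = 22:53 Ethove Territory.

22:53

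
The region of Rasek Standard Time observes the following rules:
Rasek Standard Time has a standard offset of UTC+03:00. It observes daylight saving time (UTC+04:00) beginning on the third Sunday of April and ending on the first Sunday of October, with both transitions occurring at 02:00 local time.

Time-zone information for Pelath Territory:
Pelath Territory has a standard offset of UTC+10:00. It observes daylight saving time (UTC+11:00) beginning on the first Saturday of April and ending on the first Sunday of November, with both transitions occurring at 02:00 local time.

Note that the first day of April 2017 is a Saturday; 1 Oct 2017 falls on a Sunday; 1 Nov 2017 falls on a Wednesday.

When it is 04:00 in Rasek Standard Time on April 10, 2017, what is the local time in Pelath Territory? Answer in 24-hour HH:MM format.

1 April 2017 is a Saturday, so the first Sunday is April 2 and the third is April 16.
1 October 2017 is a Sunday, so the first Sunday is October 1.
April 10, 2017 is outside the daylight-saving period (16 April – 1 October), so Rasek Standard Time is on standard time, UTC+03:00.
04:00 Rasek Standard Time − 3h = 01:00 UTC.
1 April 2017 is a Saturday, so the first Saturday is April 1.
1 November 2017 is a Wednesday, so the first Sunday is November 5.
At the standard offset (UTC+10:00), 01:00 UTC + 10h = 11:00 Pelath Territory standard time.
The standard-time date in Pelath Territory, April 10, 2017, lies within the daylight-saving period (1 April – 5 November), so Pelath Territory is on daylight time, UTC+11:00.
01:00 UTC + 11h = 12:00 Pelath Territory.

12:00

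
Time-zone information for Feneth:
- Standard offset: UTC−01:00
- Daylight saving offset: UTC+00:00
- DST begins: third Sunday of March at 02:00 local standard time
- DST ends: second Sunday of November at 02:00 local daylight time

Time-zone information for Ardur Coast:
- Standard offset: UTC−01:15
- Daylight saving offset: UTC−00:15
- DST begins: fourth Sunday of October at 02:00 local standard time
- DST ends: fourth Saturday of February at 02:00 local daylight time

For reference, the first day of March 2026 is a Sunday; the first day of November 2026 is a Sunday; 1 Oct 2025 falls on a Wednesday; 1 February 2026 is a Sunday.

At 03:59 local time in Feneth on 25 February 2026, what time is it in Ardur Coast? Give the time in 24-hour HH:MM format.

1 March 2026 is a Sunday, so the first Sunday is March 1 and the third is March 15.
1 November 2026 is a Sunday, so the first Sunday is November 1 and the second is November 8.
25 February 2026 is outside the daylight-saving period (15 March – 8 November), so Feneth is on standard time, UTC−01:00.
03:59 Feneth + 1h = 04:59 UTC.
1 October 2025 is a Wednesday, so the first Sunday is October 5 and the fourth is October 26.
1 February 2026 is a Sunday, so the first Saturday is February 7 and the fourth is February 28.
At the standard offset (UTC−01:15), 04:59 UTC − 1h15m = 03:44 Ardur Coast standard time.
The standard-time date in Ardur Coast, 25 February 2026, lies within the daylight-saving period (26 October 2025 – 28 February 2026), so Ardur Coast is on daylight time, UTC−00:15.
04:59 UTC − 0h15m = 04:44 Ardur Coast.

04:44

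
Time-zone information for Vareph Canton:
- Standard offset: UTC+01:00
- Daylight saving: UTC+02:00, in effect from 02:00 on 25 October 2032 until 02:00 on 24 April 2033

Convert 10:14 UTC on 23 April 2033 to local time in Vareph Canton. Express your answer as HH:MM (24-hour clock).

12:14

At the standard offset (UTC+01:00), 10:14 UTC + 1h = 11:14 Vareph Canton standard time.
The standard-time date in Vareph Canton, 23 April 2033, falls between 25 October 2032 and 24 April 2033, so daylight saving is in effect and Vareph Canton is at UTC+02:00.
10:14 UTC + 2h = 12:14 local.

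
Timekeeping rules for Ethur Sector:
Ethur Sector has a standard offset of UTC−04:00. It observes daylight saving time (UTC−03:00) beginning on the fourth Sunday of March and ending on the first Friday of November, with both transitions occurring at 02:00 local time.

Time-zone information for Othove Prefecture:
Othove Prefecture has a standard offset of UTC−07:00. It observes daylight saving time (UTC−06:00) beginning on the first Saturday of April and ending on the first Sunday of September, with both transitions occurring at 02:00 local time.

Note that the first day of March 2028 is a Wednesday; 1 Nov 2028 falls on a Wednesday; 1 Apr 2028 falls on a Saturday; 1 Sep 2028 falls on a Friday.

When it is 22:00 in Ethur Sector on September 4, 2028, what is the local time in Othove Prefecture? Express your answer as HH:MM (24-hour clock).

18:00

1 March 2028 is a Wednesday, so the first Sunday is March 5 and the fourth is March 26.
1 November 2028 is a Wednesday, so the first Friday is November 3.
Daylight saving runs 26 March – 3 November; September 4, 2028 is inside that window, so Ethur Sector is at UTC−03:00.
22:00 Ethur Sector + 3h = 01:00 UTC (rolling into the next day, 5 September 2028).
1 April 2028 is a Saturday, so the first Saturday is April 1.
1 September 2028 is a Friday, so the first Sunday is September 3.
At the standard offset (UTC−07:00), 01:00 UTC − 7h = 18:00 Othove Prefecture standard time (rolling into the previous day, 4 September 2028).
The standard-time date in Othove Prefecture, September 4, 2028, is outside the daylight-saving period (1 April – 3 September), so Othove Prefecture is on standard time, UTC−07:00.
01:00 UTC − 7h = 18:00 Othove Prefecture (rolling into the previous day, 4 September 2028).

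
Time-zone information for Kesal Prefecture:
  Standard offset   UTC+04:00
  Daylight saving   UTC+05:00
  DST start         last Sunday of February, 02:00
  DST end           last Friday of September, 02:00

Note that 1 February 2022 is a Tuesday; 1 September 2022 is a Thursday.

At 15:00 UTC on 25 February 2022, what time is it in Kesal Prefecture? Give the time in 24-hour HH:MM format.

19:00

1 February 2022 is a Tuesday, so Sundays fall on 6, 13, 20, 27; the last is February 27.
1 September 2022 is a Thursday, so Fridays fall on 2, 9, 16, 23, 30; the last is September 30.
At the standard offset (UTC+04:00), 15:00 UTC + 4h = 19:00 Kesal Prefecture standard time.
The standard-time date in Kesal Prefecture, 25 February 2022, is outside the daylight-saving period (27 February – 30 September), so Kesal Prefecture is on standard time, UTC+04:00.
15:00 UTC + 4h = 19:00 local.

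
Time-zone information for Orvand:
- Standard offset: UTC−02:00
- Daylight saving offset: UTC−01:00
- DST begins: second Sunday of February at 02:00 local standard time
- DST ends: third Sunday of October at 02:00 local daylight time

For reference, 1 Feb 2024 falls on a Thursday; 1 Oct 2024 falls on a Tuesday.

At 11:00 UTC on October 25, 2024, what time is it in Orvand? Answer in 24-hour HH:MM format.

09:00

1 February 2024 is a Thursday, so the first Sunday is February 4 and the second is February 11.
1 October 2024 is a Tuesday, so the first Sunday is October 6 and the third is October 20.
At the standard offset (UTC−02:00), 11:00 UTC − 2h = 09:00 Orvand standard time.
The standard-time date in Orvand, October 25, 2024, is outside the daylight-saving period (11 February – 20 October), so Orvand is on standard time, UTC−02:00.
11:00 UTC − 2h = 09:00 local.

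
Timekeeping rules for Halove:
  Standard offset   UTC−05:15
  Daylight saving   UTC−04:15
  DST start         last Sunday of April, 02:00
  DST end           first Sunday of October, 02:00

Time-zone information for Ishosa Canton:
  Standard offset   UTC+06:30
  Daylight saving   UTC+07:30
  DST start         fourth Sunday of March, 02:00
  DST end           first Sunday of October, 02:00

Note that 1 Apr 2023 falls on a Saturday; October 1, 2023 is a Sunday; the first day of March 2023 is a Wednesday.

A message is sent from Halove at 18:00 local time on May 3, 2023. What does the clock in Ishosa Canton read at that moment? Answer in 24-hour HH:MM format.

1 April 2023 is a Saturday, so Sundays fall on 2, 9, 16, 23, 30; the last is April 30.
1 October 2023 is a Sunday, so the first Sunday is October 1.
May 3, 2023 falls between 30 April and 1 October, so daylight saving is in effect and Halove is at UTC−04:15.
18:00 Halove + 4h15m = 22:15 UTC.
1 March 2023 is a Wednesday, so the first Sunday is March 5 and the fourth is March 26.
1 October 2023 is a Sunday, so the first Sunday is October 1.
At the standard offset (UTC+06:30), 22:15 UTC + 6h30m = 04:45 Ishosa Canton standard time (rolling into the next day, 4 May 2023).
The standard-time date in Ishosa Canton, May 4, 2023, lies within the daylight-saving period (26 March – 1 October), so Ishosa Canton is on daylight time, UTC+07:30.
22:15 UTC + 7h30m = 05:45 Ishosa Canton (rolling into the next day, 4 May 2023).

05:45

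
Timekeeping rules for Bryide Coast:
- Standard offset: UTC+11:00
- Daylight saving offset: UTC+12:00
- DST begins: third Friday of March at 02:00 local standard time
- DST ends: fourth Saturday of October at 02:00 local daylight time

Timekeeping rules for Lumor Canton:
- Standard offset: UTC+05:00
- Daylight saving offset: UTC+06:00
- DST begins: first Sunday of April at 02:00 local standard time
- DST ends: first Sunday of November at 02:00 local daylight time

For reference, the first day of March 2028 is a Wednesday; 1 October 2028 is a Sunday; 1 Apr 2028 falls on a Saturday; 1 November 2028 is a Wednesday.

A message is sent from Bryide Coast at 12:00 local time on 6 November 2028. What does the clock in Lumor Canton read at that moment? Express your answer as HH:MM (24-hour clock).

1 March 2028 is a Wednesday, so the first Friday is March 3 and the third is March 17.
1 October 2028 is a Sunday, so the first Saturday is October 7 and the fourth is October 28.
Daylight saving runs 17 March – 28 October; 6 November 2028 is outside that window, so Bryide Coast is on standard time at UTC+11:00.
12:00 Bryide Coast − 11h = 01:00 UTC.
1 April 2028 is a Saturday, so the first Sunday is April 2.
1 November 2028 is a Wednesday, so the first Sunday is November 5.
At the standard offset (UTC+05:00), 01:00 UTC + 5h = 06:00 Lumor Canton standard time.
Daylight saving runs 2 April – 5 November; the standard-time date in Lumor Canton, 6 November 2028, is outside that window, so Lumor Canton is on standard time at UTC+05:00.
01:00 UTC + 5h = 06:00 Lumor Canton.

06:00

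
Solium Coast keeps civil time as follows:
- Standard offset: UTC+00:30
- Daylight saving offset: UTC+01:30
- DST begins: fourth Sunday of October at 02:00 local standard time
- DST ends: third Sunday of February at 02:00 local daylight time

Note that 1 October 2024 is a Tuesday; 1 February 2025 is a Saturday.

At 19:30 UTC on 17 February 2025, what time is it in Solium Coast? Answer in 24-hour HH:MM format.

1 October 2024 is a Tuesday, so the first Sunday is October 6 and the fourth is October 27.
1 February 2025 is a Saturday, so the first Sunday is February 2 and the third is February 16.
At the standard offset (UTC+00:30), 19:30 UTC + 0h30m = 20:00 Solium Coast standard time.
The standard-time date in Solium Coast, 17 February 2025, is outside the daylight-saving period (27 October 2024 – 16 February 2025), so Solium Coast is on standard time, UTC+00:30.
19:30 UTC + 0h30m = 20:00 local.

20:00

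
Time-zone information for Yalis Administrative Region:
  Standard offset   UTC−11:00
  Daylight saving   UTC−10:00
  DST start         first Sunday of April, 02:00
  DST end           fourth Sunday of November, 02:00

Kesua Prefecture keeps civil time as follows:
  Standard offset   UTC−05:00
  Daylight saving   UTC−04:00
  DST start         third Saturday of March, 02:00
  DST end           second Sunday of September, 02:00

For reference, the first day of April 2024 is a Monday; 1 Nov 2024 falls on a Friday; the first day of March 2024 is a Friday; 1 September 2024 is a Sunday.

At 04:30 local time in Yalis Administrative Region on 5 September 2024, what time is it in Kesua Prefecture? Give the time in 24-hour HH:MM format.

10:30

1 April 2024 is a Monday, so the first Sunday is April 7.
1 November 2024 is a Friday, so the first Sunday is November 3 and the fourth is November 24.
5 September 2024 falls between 7 April and 24 November, so daylight saving is in effect and Yalis Administrative Region is at UTC−10:00.
04:30 Yalis Administrative Region + 10h = 14:30 UTC.
1 March 2024 is a Friday, so the first Saturday is March 2 and the third is March 16.
1 September 2024 is a Sunday, so the first Sunday is September 1 and the second is September 8.
At the standard offset (UTC−05:00), 14:30 UTC − 5h = 09:30 Kesua Prefecture standard time.
Daylight saving runs 16 March – 8 September; the standard-time date in Kesua Prefecture, 5 September 2024, is inside that window, so Kesua Prefecture is at UTC−04:00.
14:30 UTC − 4h = 10:30 Kesua Prefecture.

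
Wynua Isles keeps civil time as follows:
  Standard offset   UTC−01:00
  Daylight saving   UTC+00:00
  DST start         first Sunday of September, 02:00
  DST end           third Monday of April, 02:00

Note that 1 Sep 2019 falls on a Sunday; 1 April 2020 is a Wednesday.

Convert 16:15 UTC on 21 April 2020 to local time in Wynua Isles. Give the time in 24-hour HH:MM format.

15:15

1 September 2019 is a Sunday, so the first Sunday is September 1.
1 April 2020 is a Wednesday, so the first Monday is April 6 and the third is April 20.
At the standard offset (UTC−01:00), 16:15 UTC − 1h = 15:15 Wynua Isles standard time.
The standard-time date in Wynua Isles, 21 April 2020, does not fall between 1 September 2019 and 20 April 2020, so daylight saving is not in effect and Wynua Isles is at UTC−01:00.
16:15 UTC − 1h = 15:15 local.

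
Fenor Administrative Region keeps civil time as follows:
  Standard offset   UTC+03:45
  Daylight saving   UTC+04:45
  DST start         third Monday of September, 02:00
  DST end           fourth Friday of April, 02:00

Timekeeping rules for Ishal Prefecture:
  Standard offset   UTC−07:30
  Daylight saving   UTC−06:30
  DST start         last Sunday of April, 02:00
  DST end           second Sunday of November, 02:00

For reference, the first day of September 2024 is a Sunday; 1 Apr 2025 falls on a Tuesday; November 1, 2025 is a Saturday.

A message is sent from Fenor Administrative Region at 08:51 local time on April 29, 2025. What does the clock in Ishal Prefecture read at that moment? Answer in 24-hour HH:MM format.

22:36

1 September 2024 is a Sunday, so the first Monday is September 2 and the third is September 16.
1 April 2025 is a Tuesday, so the first Friday is April 4 and the fourth is April 25.
April 29, 2025 does not fall between 16 September 2024 and 25 April 2025, so daylight saving is not in effect and Fenor Administrative Region is at UTC+03:45.
08:51 Fenor Administrative Region − 3h45m = 05:06 UTC.
1 April 2025 is a Tuesday, so Sundays fall on 6, 13, 20, 27; the last is April 27.
1 November 2025 is a Saturday, so the first Sunday is November 2 and the second is November 9.
At the standard offset (UTC−07:30), 05:06 UTC − 7h30m = 21:36 Ishal Prefecture standard time (rolling into the previous day, 28 April 2025).
The standard-time date in Ishal Prefecture, April 28, 2025, lies within the daylight-saving period (27 April – 9 November), so Ishal Prefecture is on daylight time, UTC−06:30.
05:06 UTC − 6h30m = 22:36 Ishal Prefecture (rolling into the previous day, 28 April 2025).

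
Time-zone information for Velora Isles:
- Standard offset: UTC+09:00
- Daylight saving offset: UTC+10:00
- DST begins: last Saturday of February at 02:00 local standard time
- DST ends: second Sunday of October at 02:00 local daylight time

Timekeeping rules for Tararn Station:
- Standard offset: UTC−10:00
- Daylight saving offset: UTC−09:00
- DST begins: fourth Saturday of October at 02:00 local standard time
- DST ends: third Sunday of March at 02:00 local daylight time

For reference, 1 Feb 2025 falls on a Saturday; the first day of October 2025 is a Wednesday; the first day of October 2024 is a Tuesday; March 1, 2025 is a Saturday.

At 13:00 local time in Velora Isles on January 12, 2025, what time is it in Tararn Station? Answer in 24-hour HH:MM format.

1 February 2025 is a Saturday, so Saturdays fall on 1, 8, 15, 22; the last is February 22.
1 October 2025 is a Wednesday, so the first Sunday is October 5 and the second is October 12.
January 12, 2025 does not fall between 22 February and 12 October, so daylight saving is not in effect and Velora Isles is at UTC+09:00.
13:00 Velora Isles − 9h = 04:00 UTC.
1 October 2024 is a Tuesday, so the first Saturday is October 5 and the fourth is October 26.
1 March 2025 is a Saturday, so the first Sunday is March 2 and the third is March 16.
At the standard offset (UTC−10:00), 04:00 UTC − 10h = 18:00 Tararn Station standard time (rolling into the previous day, 11 January 2025).
Daylight saving runs 26 October 2024 – 16 March 2025; the standard-time date in Tararn Station, January 11, 2025, is inside that window, so Tararn Station is at UTC−09:00.
04:00 UTC − 9h = 19:00 Tararn Station (rolling into the previous day, 11 January 2025).

19:00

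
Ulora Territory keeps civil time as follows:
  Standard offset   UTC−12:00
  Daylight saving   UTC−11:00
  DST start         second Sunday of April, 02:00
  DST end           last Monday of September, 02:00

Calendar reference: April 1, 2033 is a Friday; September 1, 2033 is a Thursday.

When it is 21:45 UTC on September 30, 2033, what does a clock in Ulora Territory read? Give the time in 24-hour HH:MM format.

1 April 2033 is a Friday, so the first Sunday is April 3 and the second is April 10.
1 September 2033 is a Thursday, so Mondays fall on 5, 12, 19, 26; the last is September 26.
At the standard offset (UTC−12:00), 21:45 UTC − 12h = 09:45 Ulora Territory standard time.
The standard-time date in Ulora Territory, September 30, 2033, is outside the daylight-saving period (10 April – 26 September), so Ulora Territory is on standard time, UTC−12:00.
21:45 UTC − 12h = 09:45 local.

09:45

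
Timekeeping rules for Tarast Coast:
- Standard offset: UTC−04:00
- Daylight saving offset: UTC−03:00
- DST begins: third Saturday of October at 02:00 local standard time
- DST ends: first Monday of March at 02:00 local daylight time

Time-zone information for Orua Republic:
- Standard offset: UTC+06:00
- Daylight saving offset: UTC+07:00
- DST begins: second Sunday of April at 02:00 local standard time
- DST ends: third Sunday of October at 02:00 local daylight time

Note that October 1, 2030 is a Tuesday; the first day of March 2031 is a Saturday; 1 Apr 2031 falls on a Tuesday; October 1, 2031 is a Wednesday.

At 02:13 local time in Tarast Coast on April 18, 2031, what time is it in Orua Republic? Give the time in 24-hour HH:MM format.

1 October 2030 is a Tuesday, so the first Saturday is October 5 and the third is October 19.
1 March 2031 is a Saturday, so the first Monday is March 3.
April 18, 2031 is outside the daylight-saving period (19 October 2030 – 3 March 2031), so Tarast Coast is on standard time, UTC−04:00.
02:13 Tarast Coast + 4h = 06:13 UTC.
1 April 2031 is a Tuesday, so the first Sunday is April 6 and the second is April 13.
1 October 2031 is a Wednesday, so the first Sunday is October 5 and the third is October 19.
At the standard offset (UTC+06:00), 06:13 UTC + 6h = 12:13 Orua Republic standard time.
Daylight saving runs 13 April – 19 October; the standard-time date in Orua Republic, April 18, 2031, is inside that window, so Orua Republic is at UTC+07:00.
06:13 UTC + 7h = 13:13 Orua Republic.

13:13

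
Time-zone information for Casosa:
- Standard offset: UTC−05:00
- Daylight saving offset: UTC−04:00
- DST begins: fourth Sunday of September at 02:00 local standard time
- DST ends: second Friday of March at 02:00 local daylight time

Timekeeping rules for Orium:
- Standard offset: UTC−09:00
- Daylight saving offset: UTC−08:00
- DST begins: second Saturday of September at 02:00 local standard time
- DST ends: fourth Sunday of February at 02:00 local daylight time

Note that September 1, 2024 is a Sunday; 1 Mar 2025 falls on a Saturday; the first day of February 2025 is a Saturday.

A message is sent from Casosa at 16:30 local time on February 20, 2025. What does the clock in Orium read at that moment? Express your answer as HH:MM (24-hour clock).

1 September 2024 is a Sunday, so the first Sunday is September 1 and the fourth is September 22.
1 March 2025 is a Saturday, so the first Friday is March 7 and the second is March 14.
February 20, 2025 falls between 22 September 2024 and 14 March 2025, so daylight saving is in effect and Casosa is at UTC−04:00.
16:30 Casosa + 4h = 20:30 UTC.
1 September 2024 is a Sunday, so the first Saturday is September 7 and the second is September 14.
1 February 2025 is a Saturday, so the first Sunday is February 2 and the fourth is February 23.
At the standard offset (UTC−09:00), 20:30 UTC − 9h = 11:30 Orium standard time.
Daylight saving runs 14 September 2024 – 23 February 2025; the standard-time date in Orium, February 20, 2025, is inside that window, so Orium is at UTC−08:00.
20:30 UTC − 8h = 12:30 Orium.

12:30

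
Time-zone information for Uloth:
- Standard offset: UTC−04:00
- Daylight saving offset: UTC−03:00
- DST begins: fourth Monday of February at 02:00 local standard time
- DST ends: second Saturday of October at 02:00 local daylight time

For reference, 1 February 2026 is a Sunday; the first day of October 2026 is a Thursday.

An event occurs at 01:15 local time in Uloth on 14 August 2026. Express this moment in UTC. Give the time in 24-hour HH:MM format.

04:15

1 February 2026 is a Sunday, so the first Monday is February 2 and the fourth is February 23.
1 October 2026 is a Thursday, so the first Saturday is October 3 and the second is October 10.
Daylight saving runs 23 February – 10 October; 14 August 2026 is inside that window, so Uloth is at UTC−03:00.
01:15 local + 3h = 04:15 UTC.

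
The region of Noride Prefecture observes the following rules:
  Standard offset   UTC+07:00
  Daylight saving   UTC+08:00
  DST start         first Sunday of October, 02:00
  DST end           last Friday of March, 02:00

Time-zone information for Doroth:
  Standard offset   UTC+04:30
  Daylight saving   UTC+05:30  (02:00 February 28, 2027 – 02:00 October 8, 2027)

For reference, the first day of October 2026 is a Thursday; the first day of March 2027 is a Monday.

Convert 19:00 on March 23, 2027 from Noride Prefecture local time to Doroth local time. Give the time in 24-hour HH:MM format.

1 October 2026 is a Thursday, so the first Sunday is October 4.
1 March 2027 is a Monday, so Fridays fall on 5, 12, 19, 26; the last is March 26.
March 23, 2027 falls between 4 October 2026 and 26 March 2027, so daylight saving is in effect and Noride Prefecture is at UTC+08:00.
19:00 Noride Prefecture − 8h = 11:00 UTC.
At the standard offset (UTC+04:30), 11:00 UTC + 4h30m = 15:30 Doroth standard time.
Daylight saving runs 28 February – 8 October; the standard-time date in Doroth, March 23, 2027, is inside that window, so Doroth is at UTC+05:30.
11:00 UTC + 5h30m = 16:30 Doroth.

16:30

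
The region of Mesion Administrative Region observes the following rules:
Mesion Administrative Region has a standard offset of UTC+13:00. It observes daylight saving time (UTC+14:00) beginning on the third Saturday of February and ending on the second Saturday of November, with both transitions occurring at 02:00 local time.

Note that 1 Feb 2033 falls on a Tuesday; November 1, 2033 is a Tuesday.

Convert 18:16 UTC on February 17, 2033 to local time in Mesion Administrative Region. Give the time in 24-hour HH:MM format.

1 February 2033 is a Tuesday, so the first Saturday is February 5 and the third is February 19.
1 November 2033 is a Tuesday, so the first Saturday is November 5 and the second is November 12.
At the standard offset (UTC+13:00), 18:16 UTC + 13h = 07:16 Mesion Administrative Region standard time (rolling into the next day, 18 February 2033).
Daylight saving runs 19 February – 12 November; the standard-time date in Mesion Administrative Region, February 18, 2033, is outside that window, so Mesion Administrative Region is on standard time at UTC+13:00.
18:16 UTC + 13h = 07:16 local (rolling into the next day, 18 February 2033).

07:16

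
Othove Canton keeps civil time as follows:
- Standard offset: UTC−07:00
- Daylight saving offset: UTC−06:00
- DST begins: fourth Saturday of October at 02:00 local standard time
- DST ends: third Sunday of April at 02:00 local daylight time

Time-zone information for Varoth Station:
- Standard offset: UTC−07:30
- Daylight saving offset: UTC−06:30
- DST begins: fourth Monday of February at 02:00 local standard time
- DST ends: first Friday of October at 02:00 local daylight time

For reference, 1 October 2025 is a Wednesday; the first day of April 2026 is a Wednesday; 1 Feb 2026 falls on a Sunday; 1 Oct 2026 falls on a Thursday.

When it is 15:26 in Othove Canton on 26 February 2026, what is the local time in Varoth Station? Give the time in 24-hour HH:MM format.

1 October 2025 is a Wednesday, so the first Saturday is October 4 and the fourth is October 25.
1 April 2026 is a Wednesday, so the first Sunday is April 5 and the third is April 19.
26 February 2026 falls between 25 October 2025 and 19 April 2026, so daylight saving is in effect and Othove Canton is at UTC−06:00.
15:26 Othove Canton + 6h = 21:26 UTC.
1 February 2026 is a Sunday, so the first Monday is February 2 and the fourth is February 23.
1 October 2026 is a Thursday, so the first Friday is October 2.
At the standard offset (UTC−07:30), 21:26 UTC − 7h30m = 13:56 Varoth Station standard time.
The standard-time date in Varoth Station, 26 February 2026, falls between 23 February and 2 October, so daylight saving is in effect and Varoth Station is at UTC−06:30.
21:26 UTC − 6h30m = 14:56 Varoth Station.

14:56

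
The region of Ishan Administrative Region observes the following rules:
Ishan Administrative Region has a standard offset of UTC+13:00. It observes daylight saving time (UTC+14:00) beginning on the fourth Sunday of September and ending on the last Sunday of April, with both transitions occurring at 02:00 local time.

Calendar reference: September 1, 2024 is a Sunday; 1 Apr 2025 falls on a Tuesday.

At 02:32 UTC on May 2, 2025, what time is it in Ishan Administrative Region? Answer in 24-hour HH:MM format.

15:32

1 September 2024 is a Sunday, so the first Sunday is September 1 and the fourth is September 22.
1 April 2025 is a Tuesday, so Sundays fall on 6, 13, 20, 27; the last is April 27.
At the standard offset (UTC+13:00), 02:32 UTC + 13h = 15:32 Ishan Administrative Region standard time.
Daylight saving runs 22 September 2024 – 27 April 2025; the standard-time date in Ishan Administrative Region, May 2, 2025, is outside that window, so Ishan Administrative Region is on standard time at UTC+13:00.
02:32 UTC + 13h = 15:32 local.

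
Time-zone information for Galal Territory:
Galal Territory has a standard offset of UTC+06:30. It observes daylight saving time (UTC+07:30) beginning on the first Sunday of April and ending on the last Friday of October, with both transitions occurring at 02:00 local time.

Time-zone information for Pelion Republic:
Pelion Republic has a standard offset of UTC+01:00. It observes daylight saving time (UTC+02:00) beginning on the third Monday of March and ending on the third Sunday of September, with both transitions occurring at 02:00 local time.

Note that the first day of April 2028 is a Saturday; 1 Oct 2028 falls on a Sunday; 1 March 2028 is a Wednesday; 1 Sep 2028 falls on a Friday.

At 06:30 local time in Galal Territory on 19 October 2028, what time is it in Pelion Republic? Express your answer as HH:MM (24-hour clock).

00:00

1 April 2028 is a Saturday, so the first Sunday is April 2.
1 October 2028 is a Sunday, so Fridays fall on 6, 13, 20, 27; the last is October 27.
19 October 2028 lies within the daylight-saving period (2 April – 27 October), so Galal Territory is on daylight time, UTC+07:30.
06:30 Galal Territory − 7h30m = 23:00 UTC (rolling into the previous day, 18 October 2028).
1 March 2028 is a Wednesday, so the first Monday is March 6 and the third is March 20.
1 September 2028 is a Friday, so the first Sunday is September 3 and the third is September 17.
At the standard offset (UTC+01:00), 23:00 UTC + 1h = 00:00 Pelion Republic standard time (rolling into the next day, 19 October 2028).
The standard-time date in Pelion Republic, 19 October 2028, is outside the daylight-saving period (20 March – 17 September), so Pelion Republic is on standard time, UTC+01:00.
23:00 UTC + 1h = 00:00 Pelion Republic (rolling into the next day, 19 October 2028).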